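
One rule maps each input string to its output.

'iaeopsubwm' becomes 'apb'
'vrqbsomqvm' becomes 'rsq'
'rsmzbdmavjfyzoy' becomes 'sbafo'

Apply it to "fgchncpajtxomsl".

The rule is to keep one character in every 3, starting at position 2 (positions 2nd, 5th, 8th, ...).
"fgchncpajtxomsl" → "gnaxs".

gnaxs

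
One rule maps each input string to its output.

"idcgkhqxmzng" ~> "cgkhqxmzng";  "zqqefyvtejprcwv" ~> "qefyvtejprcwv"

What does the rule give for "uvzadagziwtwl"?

zadagziwtwl

The rule is to delete the first 2 characters.
Doing the same to "uvzadagziwtwl": "zadagziwtwl".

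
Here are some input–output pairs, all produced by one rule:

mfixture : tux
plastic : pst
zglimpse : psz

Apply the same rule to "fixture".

In each case the input is transformed by: sort the characters into alphabetical order, then keep only the last 3 characters.
Starting from "fixture": after the first operation, "efirtux"; after the second, "tux".

tux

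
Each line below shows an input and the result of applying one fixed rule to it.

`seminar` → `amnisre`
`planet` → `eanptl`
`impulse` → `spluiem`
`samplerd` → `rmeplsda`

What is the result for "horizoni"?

Looking at the pairs, the operation is to take characters alternately from the front and the back (1st, last, 2nd, 2nd-last, ...), then move the first 3 characters to the end (rotate left by 3).
On "horizoni": the first step gives "hionroiz", and the second then gives "nroizhio".
(Check on "impulse": → "iemsplu" → "spluiem" ✓)

nroizhio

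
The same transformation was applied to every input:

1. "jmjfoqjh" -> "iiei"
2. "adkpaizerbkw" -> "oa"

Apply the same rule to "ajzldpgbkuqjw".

Rule — shift every letter 1 place backward in the alphabet (wrapping around), then keep only the vowels.
Applying both steps to "ajzldpgbkuqjw": "ziykcofajtpiv", then "ioai".

ioai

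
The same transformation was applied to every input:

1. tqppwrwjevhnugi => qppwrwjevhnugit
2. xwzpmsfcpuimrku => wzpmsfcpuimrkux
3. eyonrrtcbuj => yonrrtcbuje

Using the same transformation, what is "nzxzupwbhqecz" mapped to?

The pattern: move the first character to the end.
So "nzxzupwbhqecz" becomes "zxzupwbhqeczn".

zxzupwbhqeczn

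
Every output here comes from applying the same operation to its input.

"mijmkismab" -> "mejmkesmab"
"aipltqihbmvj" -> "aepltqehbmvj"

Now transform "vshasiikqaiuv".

vshaseekqaeuv

Looking at the pairs, the operation is to replace every "i" with "e".
On "vshasiikqaiuv" that produces "vshaseekqaeuv".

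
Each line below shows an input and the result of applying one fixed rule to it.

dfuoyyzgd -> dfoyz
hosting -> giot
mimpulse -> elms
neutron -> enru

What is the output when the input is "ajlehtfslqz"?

Looking at the pairs, the operation is to sort the characters into alphabetical order, then keep every other character starting from the first (positions 1st, 3rd, 5th, ...).
Starting from "ajlehtfslqz": after the first operation, "aefhjllqstz"; after the second, "afjlsz".

afjlsz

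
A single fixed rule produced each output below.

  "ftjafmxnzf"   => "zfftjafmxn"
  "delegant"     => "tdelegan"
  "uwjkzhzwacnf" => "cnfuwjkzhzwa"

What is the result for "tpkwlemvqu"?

qutpkwlemv

Each output is the input with this applied: swap the front and back halves of the string, then move the first 3 characters to the end (rotate left by 3).
Starting from "tpkwlemvqu": after the first operation, "emvqutpkwl"; after the second, "qutpkwlemv".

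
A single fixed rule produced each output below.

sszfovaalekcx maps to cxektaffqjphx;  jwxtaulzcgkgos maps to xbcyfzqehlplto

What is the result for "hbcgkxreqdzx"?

cghlpcwjviem

Looking at the pairs, the operation is to swap the first and last characters, then shift every letter 5 places forward in the alphabet (wrapping around).
Applying both steps to "hbcgkxreqdzx": "xbcgkxreqdzh", then "cghlpcwjviem".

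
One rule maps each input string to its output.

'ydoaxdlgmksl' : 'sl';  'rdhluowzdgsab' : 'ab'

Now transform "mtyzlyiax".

What's happening: keep only the last 2 characters.
"mtyzlyiax" → "ax".

ax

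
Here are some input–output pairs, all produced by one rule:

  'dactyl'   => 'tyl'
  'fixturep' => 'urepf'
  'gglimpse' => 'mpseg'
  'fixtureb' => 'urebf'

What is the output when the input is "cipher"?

The rule is to swap the front and back halves of the string, then delete the last 3 characters.
Applying both steps to "cipher": "hercip", then "her".

her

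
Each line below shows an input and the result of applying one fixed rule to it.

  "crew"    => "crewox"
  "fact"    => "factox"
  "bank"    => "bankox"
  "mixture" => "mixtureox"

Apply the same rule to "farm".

farmox

The rule is to append "ox".
"farm" → "farmox".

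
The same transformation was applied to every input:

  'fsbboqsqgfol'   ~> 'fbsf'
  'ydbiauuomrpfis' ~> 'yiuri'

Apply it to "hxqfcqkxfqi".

The pattern: keep one character in every 3, starting at position 1 (positions 1st, 4th, 7th, ...).
So "hxqfcqkxfqi" becomes "hfkq".

hfkq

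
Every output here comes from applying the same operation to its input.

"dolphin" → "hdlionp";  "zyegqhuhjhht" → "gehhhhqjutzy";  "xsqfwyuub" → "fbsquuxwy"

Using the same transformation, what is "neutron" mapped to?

Looking at the pairs, the operation is to sort the characters into alphabetical order, then swap each adjacent pair of characters (1↔2, 3↔4, ...).
Applying both steps to "neutron": "ennortu", then "neontru".

neontru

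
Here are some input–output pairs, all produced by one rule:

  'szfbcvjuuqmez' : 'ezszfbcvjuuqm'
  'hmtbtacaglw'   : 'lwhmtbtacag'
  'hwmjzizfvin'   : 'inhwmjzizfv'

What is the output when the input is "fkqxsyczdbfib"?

The transformation: move the last 2 characters to the front (rotate right by 2).
Doing the same to "fkqxsyczdbfib": "ibfkqxsyczdbf".

ibfkqxsyczdbf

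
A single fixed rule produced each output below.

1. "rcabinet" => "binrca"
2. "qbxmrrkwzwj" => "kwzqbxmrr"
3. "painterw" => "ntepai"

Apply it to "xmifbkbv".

In each case the input is transformed by: delete the last 2 characters, then move the last 3 characters to the front (rotate right by 3).
On "xmifbkbv": the first step gives "xmifbk", and the second then gives "fbkxmi".

fbkxmi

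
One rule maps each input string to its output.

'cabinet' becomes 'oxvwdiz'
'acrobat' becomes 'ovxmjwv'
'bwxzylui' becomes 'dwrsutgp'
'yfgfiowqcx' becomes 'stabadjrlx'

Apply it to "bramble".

zwmvhwg

The pattern: move the last character to the front, then shift every letter 5 places backward in the alphabet (wrapping around).
For "bramble", step one produces "ebrambl"; step two turns that into "zwmvhwg".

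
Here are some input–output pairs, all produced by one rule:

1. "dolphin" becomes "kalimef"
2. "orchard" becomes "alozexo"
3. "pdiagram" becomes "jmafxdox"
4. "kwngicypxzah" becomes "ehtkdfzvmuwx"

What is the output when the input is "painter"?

omxfkqb

Each output is the input with this applied: move the last character to the front, then shift every letter 3 places backward in the alphabet (wrapping around).
Applying both steps to "painter": "rpainte", then "omxfkqb".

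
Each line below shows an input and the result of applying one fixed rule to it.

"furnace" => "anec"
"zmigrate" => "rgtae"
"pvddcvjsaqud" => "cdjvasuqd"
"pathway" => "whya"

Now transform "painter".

tnre

What's happening: delete the first 3 characters, then swap each adjacent pair of characters (1↔2, 3↔4, ...).
"painter" → "nter" → "tnre".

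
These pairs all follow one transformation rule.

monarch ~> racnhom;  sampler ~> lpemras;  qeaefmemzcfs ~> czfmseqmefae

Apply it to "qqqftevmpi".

The transformation: move the last 3 characters to the front (rotate right by 3), then take characters alternately from the front and the back (1st, last, 2nd, 2nd-last, ...).
Applying both steps to "qqqftevmpi": "mpiqqqftev", then "mvpeitqfqq".

mvpeitqfqq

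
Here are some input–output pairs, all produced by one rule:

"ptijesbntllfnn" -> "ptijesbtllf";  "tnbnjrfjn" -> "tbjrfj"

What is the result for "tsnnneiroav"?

In each case the input is transformed by: remove every "n".
Doing the same to "tsnnneiroav": "tseiroav".

tseiroav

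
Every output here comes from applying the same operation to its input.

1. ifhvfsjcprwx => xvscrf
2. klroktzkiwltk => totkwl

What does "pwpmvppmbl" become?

The pattern: keep every other character starting from the second (positions 2nd, 4th, 6th, ...), then swap the first and last characters.
For "pwpmvppmbl", step one produces "wmpml"; step two turns that into "lmpmw".

lmpmw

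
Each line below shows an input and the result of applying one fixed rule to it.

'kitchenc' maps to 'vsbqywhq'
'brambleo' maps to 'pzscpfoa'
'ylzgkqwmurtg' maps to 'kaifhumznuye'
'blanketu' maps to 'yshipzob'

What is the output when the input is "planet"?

bshdzo

The transformation: swap the front and back halves of the string, then shift every letter 12 places backward in the alphabet (wrapping around).
Starting from "planet": after the first operation, "netpla"; after the second, "bshdzo".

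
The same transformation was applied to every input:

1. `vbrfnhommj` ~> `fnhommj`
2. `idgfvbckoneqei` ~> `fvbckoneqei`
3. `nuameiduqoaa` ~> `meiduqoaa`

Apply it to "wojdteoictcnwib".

dteoictcnwib

The pattern: delete the first 3 characters.
On "wojdteoictcnwib" that produces "dteoictcnwib".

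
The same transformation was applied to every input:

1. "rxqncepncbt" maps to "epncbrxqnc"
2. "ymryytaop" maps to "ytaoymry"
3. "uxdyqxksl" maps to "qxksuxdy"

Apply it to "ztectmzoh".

tmzoztec

What's happening: delete the last character, then swap the front and back halves of the string.
Starting from "ztectmzoh": after the first operation, "ztectmzo"; after the second, "tmzoztec".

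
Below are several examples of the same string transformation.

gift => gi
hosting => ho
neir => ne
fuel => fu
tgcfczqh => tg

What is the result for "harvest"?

The pattern: keep only the first 2 characters.
Doing the same to "harvest": "ha".

ha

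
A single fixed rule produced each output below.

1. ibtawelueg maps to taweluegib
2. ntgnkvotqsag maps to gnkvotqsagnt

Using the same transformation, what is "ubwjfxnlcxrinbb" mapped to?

wjfxnlcxrinbbub

Looking at the pairs, the operation is to move the first 2 characters to the end (rotate left by 2).
Doing the same to "ubwjfxnlcxrinbb": "wjfxnlcxrinbbub".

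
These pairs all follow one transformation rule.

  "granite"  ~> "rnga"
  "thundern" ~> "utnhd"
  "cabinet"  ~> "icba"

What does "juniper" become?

Each output is the input with this applied: delete the last 3 characters, then sort the characters into reverse alphabetical order.
Applying both steps to "juniper": "juni", then "unji".

unji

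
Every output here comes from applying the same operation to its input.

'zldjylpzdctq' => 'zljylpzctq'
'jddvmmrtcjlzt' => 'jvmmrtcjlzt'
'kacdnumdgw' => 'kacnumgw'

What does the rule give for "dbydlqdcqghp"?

bylqcqghp

What's happening: remove every "d".
Applying that to "dbydlqdcqghp" gives "bylqcqghp".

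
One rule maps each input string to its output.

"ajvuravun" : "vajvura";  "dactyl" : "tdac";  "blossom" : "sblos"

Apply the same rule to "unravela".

The pattern: delete the last 2 characters, then move the last character to the front.
On "unravela": the first step gives "unrave", and the second then gives "eunrav".

eunrav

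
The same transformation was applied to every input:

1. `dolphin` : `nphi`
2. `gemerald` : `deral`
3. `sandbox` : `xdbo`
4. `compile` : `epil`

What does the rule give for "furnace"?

enac

In each case the input is transformed by: delete the first 3 characters, then move the last character to the front.
"furnace" → "enac".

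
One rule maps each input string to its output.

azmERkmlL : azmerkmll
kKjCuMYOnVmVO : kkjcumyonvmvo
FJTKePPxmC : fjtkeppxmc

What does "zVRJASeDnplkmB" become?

Each output is the input with this applied: convert every letter to lowercase.
For "zVRJASeDnplkmB" the result is "zvrjasednplkmb".

zvrjasednplkmb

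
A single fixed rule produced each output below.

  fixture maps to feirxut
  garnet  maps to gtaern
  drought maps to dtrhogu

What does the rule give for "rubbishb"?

rbuhbsbi

The rule is to take characters alternately from the front and the back (1st, last, 2nd, 2nd-last, ...).
So "rubbishb" becomes "rbuhbsbi".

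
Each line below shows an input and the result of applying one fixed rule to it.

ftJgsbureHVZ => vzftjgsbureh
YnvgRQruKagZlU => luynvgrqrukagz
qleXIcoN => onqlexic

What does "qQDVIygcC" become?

Rule — move the last 2 characters to the front (rotate right by 2), then convert every letter to lowercase.
On "qQDVIygcC": the first step gives "cCqQDVIyg", and the second then gives "ccqqdviyg".

ccqqdviyg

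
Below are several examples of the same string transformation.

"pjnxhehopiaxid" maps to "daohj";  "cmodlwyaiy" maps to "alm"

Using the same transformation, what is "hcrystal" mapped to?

In each case the input is transformed by: keep one character in every 3, starting at position 2 (positions 2nd, 5th, 8th, ...), then reverse the string.
Applying both steps to "hcrystal": "csl", then "lsc".

lsc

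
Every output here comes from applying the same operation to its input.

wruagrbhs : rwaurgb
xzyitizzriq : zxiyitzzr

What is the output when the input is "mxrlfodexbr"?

xmlrofedx

The pattern: delete the last 2 characters, then swap each adjacent pair of characters (1↔2, 3↔4, ...).
Starting from "mxrlfodexbr": after the first operation, "mxrlfodex"; after the second, "xmlrofedx".
(Check on "wruagrbhs": → "wruagrb" → "rwaurgb" ✓)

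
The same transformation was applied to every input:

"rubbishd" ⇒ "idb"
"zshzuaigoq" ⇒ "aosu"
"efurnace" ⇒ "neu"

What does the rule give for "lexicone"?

The rule is to swap the front and back halves of the string, then keep one character in every 3, starting at position 1 (positions 1st, 4th, 7th, ...).
Working it through for "lexicone": intermediate "conelexi", final "cex".

cex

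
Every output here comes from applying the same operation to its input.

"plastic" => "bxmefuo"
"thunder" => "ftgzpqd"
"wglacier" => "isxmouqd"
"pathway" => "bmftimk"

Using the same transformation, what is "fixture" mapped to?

rujfgdq

Each output is the input with this applied: shift every letter 12 places forward in the alphabet (wrapping around).
On "fixture" that produces "rujfgdq".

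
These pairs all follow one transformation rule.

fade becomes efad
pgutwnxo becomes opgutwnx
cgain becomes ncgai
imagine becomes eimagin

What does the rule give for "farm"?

mfar

The transformation: move the last character to the front.
So "farm" becomes "mfar".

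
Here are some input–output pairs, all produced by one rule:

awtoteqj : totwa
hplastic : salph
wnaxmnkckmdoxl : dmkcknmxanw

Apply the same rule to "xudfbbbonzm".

The transformation: reverse the string, then delete the first 3 characters.
For "xudfbbbonzm", step one produces "mznobbbfdux"; step two turns that into "obbbfdux".

obbbfdux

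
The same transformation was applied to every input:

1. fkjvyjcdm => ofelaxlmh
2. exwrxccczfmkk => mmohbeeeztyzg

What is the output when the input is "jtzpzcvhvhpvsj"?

Rule — shift every letter 2 places forward in the alphabet (wrapping around), then reverse the string.
Applying both steps to "jtzpzcvhvhpvsj": "lvbrbexjxjrxul", then "luxrjxjxebrbvl".

luxrjxjxebrbvl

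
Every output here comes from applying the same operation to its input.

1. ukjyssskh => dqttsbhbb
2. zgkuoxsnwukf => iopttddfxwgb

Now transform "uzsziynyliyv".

deihbriurhhw

In each case the input is transformed by: take characters alternately from the front and the back (1st, last, 2nd, 2nd-last, ...), then shift every letter 9 places forward in the alphabet (wrapping around).
Working it through for "uzsziynyliyv": intermediate "uvzysizliyyn", final "deihbriurhhw".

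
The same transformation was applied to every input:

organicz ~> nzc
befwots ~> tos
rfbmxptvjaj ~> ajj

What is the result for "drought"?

hgt

What's happening: swap each adjacent pair of characters (1↔2, 3↔4, ...), then keep only the last 3 characters.
So "drought" becomes "hgt".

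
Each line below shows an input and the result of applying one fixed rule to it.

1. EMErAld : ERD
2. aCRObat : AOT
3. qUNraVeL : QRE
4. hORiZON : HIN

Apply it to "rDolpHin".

Each output is the input with this applied: keep one character in every 3, starting at position 1 (positions 1st, 4th, 7th, ...), then convert every letter to uppercase.
Applying both steps to "rDolpHin": "rli", then "RLI".

RLI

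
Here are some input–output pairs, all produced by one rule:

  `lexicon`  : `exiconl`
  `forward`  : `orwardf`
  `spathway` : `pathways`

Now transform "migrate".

igratem

Each output is the input with this applied: move the first character to the end.
Doing the same to "migrate": "igratem".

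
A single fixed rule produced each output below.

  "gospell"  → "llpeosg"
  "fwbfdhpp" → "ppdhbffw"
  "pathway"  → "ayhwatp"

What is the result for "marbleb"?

Looking at the pairs, the operation is to reverse the string, then swap each adjacent pair of characters (1↔2, 3↔4, ...).
On "marbleb": the first step gives "belbram", and the second then gives "ebblarm".
(Check on "gospell": → "llepsog" → "llpeosg" ✓)

ebblarm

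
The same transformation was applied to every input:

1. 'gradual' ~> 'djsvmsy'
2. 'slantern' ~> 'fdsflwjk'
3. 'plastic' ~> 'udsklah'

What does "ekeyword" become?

vcwqogjw

Each output is the input with this applied: swap the first and last characters, then shift every letter 8 places backward in the alphabet (wrapping around).
Working it through for "ekeyword": intermediate "dkeywore", final "vcwqogjw".
(Check on "slantern": → "nlanters" → "fdsflwjk" ✓)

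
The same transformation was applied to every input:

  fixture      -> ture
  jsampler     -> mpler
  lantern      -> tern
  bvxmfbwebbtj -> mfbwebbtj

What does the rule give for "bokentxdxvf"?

entxdxvf

The pattern: delete the first 3 characters.
"bokentxdxvf" → "entxdxvf".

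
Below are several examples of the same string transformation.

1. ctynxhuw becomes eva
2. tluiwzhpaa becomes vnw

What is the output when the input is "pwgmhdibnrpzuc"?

Rule — shift every letter 2 places forward in the alphabet (wrapping around), then keep only the first 3 characters.
"pwgmhdibnrpzuc" → "ryiojfkdptrbwe" → "ryi".

ryi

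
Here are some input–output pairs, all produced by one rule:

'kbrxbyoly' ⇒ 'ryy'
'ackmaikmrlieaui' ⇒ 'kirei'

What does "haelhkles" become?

Rule — keep one character in every 3, starting at position 3 (positions 3rd, 6th, 9th, ...).
On "haelhkles" that produces "eks".

eks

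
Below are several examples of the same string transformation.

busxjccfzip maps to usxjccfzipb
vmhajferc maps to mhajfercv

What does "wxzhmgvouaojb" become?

xzhmgvouaojbw

The rule is to move the first character to the end.
On "wxzhmgvouaojb" that produces "xzhmgvouaojbw".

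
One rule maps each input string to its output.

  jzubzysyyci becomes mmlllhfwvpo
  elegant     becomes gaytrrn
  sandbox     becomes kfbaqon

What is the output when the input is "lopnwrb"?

The pattern: sort the characters into reverse alphabetical order, then shift every letter 13 places forward in the alphabet (wrapping around) — i.e. ROT13.
On "lopnwrb": the first step gives "wrponlb", and the second then gives "jecbayo".

jecbayo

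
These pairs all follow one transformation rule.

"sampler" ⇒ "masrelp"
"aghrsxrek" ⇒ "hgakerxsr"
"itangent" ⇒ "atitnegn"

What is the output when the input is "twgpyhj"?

Each output is the input with this applied: reverse the string, then move the last 3 characters to the front (rotate right by 3).
For "twgpyhj", step one produces "jhypgwt"; step two turns that into "gwtjhyp".

gwtjhyp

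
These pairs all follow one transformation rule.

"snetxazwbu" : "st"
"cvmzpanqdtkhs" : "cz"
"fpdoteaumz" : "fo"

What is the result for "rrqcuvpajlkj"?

The rule is to keep one character in every 3, starting at position 1 (positions 1st, 4th, 7th, ...), then keep only the first 2 characters.
For "rrqcuvpajlkj" the result is "rc".

rc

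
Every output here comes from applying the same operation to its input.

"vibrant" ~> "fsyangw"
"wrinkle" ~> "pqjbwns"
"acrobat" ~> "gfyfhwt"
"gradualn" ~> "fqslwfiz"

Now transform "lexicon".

htsqjcn

Looking at the pairs, the operation is to shift every letter 5 places forward in the alphabet (wrapping around), then move the last 3 characters to the front (rotate right by 3).
Working it through for "lexicon": intermediate "qjcnhts", final "htsqjcn".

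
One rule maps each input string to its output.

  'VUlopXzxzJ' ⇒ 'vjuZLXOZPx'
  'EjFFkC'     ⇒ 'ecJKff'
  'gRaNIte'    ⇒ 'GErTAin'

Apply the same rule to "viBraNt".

VTInbAR

Each output is the input with this applied: flip the case of every letter, then take characters alternately from the front and the back (1st, last, 2nd, 2nd-last, ...).
On "viBraNt": the first step gives "VIbRAnT", and the second then gives "VTInbAR".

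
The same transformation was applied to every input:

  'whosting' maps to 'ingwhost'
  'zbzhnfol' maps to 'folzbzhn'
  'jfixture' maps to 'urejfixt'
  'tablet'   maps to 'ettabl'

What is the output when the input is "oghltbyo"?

Rule — move the first character to the end, then swap the front and back halves of the string.
Working it through for "oghltbyo": intermediate "ghltbyoo", final "byooghlt".

byooghlt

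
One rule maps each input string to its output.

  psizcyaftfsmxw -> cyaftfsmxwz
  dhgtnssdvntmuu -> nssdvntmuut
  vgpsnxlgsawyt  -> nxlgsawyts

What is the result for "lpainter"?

nteri

Rule — delete the first 3 characters, then move the first character to the end.
On "lpainter" that produces "nteri".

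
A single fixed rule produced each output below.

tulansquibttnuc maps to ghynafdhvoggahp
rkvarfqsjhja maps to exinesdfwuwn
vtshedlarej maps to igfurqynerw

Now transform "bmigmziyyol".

Rule — shift every letter 13 places forward in the alphabet (wrapping around) — i.e. ROT13.
Doing the same to "bmigmziyyol": "ozvtzmvllby".

ozvtzmvllby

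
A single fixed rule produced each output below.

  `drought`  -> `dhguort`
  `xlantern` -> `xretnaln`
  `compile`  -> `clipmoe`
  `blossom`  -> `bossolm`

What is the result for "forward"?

Looking at the pairs, the operation is to swap the first and last characters, then reverse the string.
"forward" → "dorwarf" → "frawrod".

frawrod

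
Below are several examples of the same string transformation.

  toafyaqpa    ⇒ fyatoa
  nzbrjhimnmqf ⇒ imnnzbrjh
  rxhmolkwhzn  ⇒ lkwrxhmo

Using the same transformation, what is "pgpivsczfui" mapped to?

sczpgpiv

What's happening: delete the last 3 characters, then move the last 3 characters to the front (rotate right by 3).
Starting from "pgpivsczfui": after the first operation, "pgpivscz"; after the second, "sczpgpiv".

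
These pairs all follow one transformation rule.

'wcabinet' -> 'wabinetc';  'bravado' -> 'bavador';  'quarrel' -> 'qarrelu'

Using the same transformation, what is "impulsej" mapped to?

ipulsejm

Looking at the pairs, the operation is to move the first character to the end, then swap the first and last characters.
So "impulsej" becomes "ipulsejm".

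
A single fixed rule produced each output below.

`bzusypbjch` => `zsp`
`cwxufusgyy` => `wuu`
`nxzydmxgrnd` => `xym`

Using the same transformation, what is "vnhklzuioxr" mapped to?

nkz

The pattern: keep every other character starting from the second (positions 2nd, 4th, 6th, ...), then keep only the first 3 characters.
On "vnhklzuioxr": the first step gives "nkzix", and the second then gives "nkz".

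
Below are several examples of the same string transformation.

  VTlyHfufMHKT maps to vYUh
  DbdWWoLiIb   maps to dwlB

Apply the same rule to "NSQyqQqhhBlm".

nYQb

Each output is the input with this applied: keep one character in every 3, starting at position 1 (positions 1st, 4th, 7th, ...), then flip the case of every letter.
For "NSQyqQqhhBlm", step one produces "NyqB"; step two turns that into "nYQb".
(Check on "VTlyHfufMHKT": → "VyuH" → "vYUh" ✓)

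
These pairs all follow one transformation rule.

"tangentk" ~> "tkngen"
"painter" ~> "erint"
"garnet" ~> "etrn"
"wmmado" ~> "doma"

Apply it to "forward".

Rule — delete the first 2 characters, then move the last 2 characters to the front (rotate right by 2).
Applying both steps to "forward": "rward", then "rdrwa".

rdrwa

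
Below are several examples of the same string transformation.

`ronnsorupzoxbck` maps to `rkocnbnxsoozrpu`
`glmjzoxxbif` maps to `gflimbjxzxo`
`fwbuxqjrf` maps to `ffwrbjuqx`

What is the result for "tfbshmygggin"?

The rule is to take characters alternately from the front and the back (1st, last, 2nd, 2nd-last, ...).
On "tfbshmygggin" that produces "tnfibgsghgmy".

tnfibgsghgmy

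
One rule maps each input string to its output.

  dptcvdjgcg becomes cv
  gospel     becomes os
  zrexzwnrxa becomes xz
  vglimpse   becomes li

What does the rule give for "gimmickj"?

mm

In each case the input is transformed by: swap the front and back halves of the string, then keep only the last 2 characters.
For "gimmickj", step one produces "ickjgimm"; step two turns that into "mm".
(Check on "vglimpse": → "mpsevgli" → "li" ✓)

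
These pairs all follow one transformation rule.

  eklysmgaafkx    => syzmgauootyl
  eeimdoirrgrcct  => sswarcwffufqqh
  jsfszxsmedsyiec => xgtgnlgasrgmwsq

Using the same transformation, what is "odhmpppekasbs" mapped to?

Looking at the pairs, the operation is to shift every letter 12 places backward in the alphabet (wrapping around).
Applying that to "odhmpppekasbs" gives "crvadddsyogpg".

crvadddsyogpg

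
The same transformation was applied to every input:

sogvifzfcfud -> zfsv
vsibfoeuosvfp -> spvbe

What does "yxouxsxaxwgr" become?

Each output is the input with this applied: keep one character in every 3, starting at position 1 (positions 1st, 4th, 7th, ...), then move the last 2 characters to the front (rotate right by 2).
For "yxouxsxaxwgr", step one produces "yuxw"; step two turns that into "xwyu".

xwyu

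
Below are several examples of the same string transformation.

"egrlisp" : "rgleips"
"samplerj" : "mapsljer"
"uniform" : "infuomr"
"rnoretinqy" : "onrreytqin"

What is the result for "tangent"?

nagtetn

Rule — move the first 2 characters to the end (rotate left by 2), then take characters alternately from the front and the back (1st, last, 2nd, 2nd-last, ...).
Applying both steps to "tangent": "ngentta", then "nagtetn".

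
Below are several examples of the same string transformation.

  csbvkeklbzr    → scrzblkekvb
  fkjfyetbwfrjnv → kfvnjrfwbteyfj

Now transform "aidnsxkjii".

The rule is to reverse the string, then move the last 2 characters to the front (rotate right by 2).
Applying both steps to "aidnsxkjii": "iijkxsndia", then "iaiijkxsnd".
(Check on "csbvkeklbzr": → "rzblkekvbsc" → "scrzblkekvb" ✓)

iaiijkxsnd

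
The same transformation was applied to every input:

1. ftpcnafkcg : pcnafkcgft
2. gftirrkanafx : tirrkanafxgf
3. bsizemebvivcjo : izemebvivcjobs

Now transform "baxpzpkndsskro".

xpzpkndsskroba

In each case the input is transformed by: move the first 2 characters to the end (rotate left by 2).
On "baxpzpkndsskro" that produces "xpzpkndsskroba".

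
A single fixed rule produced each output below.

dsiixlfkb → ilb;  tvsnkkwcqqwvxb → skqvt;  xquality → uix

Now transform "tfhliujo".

The pattern: move the first character to the end, then keep one character in every 3, starting at position 2 (positions 2nd, 5th, 8th, ...).
Applying that to "tfhliujo" gives "hut".

hut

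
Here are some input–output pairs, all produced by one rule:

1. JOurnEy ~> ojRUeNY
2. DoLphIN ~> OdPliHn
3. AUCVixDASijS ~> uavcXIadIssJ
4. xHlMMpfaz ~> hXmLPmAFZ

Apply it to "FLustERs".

lfSUeTSr

The pattern: swap each adjacent pair of characters (1↔2, 3↔4, ...), then flip the case of every letter.
"FLustERs" → "lfSUeTSr".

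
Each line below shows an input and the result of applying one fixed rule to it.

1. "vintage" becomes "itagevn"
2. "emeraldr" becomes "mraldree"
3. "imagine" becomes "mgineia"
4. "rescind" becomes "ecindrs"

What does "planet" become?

In each case the input is transformed by: move the first 2 characters to the end (rotate left by 2), then swap the first and last characters.
On "planet": the first step gives "anetpl", and the second then gives "lnetpa".

lnetpa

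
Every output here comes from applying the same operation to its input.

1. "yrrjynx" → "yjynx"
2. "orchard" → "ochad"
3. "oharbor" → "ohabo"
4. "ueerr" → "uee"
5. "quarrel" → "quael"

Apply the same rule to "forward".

fowad

Rule — remove every "r".
So "forward" becomes "fowad".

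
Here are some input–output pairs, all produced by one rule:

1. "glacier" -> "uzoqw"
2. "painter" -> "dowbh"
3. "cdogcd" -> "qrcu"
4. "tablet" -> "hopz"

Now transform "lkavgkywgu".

In each case the input is transformed by: shift every letter 12 places backward in the alphabet (wrapping around), then delete the last 2 characters.
Working it through for "lkavgkywgu": intermediate "zyojuymkui", final "zyojuymk".

zyojuymk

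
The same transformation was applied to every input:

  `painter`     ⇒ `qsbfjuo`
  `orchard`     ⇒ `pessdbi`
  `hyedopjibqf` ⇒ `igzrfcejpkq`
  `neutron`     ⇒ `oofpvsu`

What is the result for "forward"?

gepssbx

The rule is to shift every letter 1 place forward in the alphabet (wrapping around), then take characters alternately from the front and the back (1st, last, 2nd, 2nd-last, ...).
For "forward", step one produces "gpsxbse"; step two turns that into "gepssbx".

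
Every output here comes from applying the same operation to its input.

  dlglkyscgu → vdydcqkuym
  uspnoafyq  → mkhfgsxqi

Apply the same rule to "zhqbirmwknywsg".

rzitajeocfqoky

The pattern: shift every letter 8 places backward in the alphabet (wrapping around).
Doing the same to "zhqbirmwknywsg": "rzitajeocfqoky".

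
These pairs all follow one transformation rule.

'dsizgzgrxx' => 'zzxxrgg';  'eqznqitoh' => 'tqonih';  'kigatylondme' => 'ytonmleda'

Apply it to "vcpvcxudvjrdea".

Each output is the input with this applied: delete the first 3 characters, then sort the characters into reverse alphabetical order.
Starting from "vcpvcxudvjrdea": after the first operation, "vcxudvjrdea"; after the second, "xvvurjeddca".

xvvurjeddca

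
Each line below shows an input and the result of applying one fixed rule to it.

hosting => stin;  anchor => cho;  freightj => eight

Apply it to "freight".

Rule — move the last character to the front, then delete the first 3 characters.
Working it through for "freight": intermediate "tfreigh", final "eigh".

eigh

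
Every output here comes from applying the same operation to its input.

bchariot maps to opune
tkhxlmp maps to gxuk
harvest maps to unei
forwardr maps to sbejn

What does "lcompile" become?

ypbzc

Rule — shift every letter 13 places forward in the alphabet (wrapping around) — i.e. ROT13, then delete the last 3 characters.
For "lcompile", step one produces "ypbzcvyr"; step two turns that into "ypbzc".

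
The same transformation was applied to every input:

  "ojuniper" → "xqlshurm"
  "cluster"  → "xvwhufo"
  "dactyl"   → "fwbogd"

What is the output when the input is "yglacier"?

Rule — shift every letter 3 places forward in the alphabet (wrapping around), then move the first 2 characters to the end (rotate left by 2).
"yglacier" → "bjodflhu" → "odflhubj".

odflhubj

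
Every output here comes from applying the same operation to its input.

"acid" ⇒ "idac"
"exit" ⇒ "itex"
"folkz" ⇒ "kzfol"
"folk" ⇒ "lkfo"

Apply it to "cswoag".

The transformation: move the last 2 characters to the front (rotate right by 2).
On "cswoag" that produces "agcswo".

agcswo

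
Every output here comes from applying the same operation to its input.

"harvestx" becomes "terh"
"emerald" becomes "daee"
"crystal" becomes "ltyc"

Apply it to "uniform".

moiu

Looking at the pairs, the operation is to keep every other character starting from the first (positions 1st, 3rd, 5th, ...), then reverse the string.
For "uniform", step one produces "uiom"; step two turns that into "moiu".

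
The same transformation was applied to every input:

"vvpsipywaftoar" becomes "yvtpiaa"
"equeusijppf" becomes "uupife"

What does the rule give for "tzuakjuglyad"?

What's happening: keep every other character starting from the first (positions 1st, 3rd, 5th, ...), then sort the characters into reverse alphabetical order.
Working it through for "tzuakjuglyad": intermediate "tukula", final "uutlka".
(Check on "equeusijppf": → "euuipf" → "uupife" ✓)

uutlka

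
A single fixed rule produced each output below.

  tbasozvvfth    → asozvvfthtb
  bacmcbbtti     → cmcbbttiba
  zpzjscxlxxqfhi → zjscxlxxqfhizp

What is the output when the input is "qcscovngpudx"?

scovngpudxqc

Looking at the pairs, the operation is to move the first 2 characters to the end (rotate left by 2).
So "qcscovngpudx" becomes "scovngpudxqc".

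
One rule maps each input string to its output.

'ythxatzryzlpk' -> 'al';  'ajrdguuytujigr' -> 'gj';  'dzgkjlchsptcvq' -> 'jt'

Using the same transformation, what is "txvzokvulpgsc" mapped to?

The transformation: keep every other character starting from the first (positions 1st, 3rd, 5th, ...), then keep one character in every 3, starting at position 3 (positions 3rd, 6th, 9th, ...).
For "txvzokvulpgsc", step one produces "tvovlgc"; step two turns that into "og".

og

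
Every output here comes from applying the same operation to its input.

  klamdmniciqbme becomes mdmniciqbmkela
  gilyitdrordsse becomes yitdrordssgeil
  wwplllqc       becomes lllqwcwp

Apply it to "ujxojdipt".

ojdiputjx

The pattern: swap the first and last characters, then move the first 3 characters to the end (rotate left by 3).
"ujxojdipt" → "ojdiputjx".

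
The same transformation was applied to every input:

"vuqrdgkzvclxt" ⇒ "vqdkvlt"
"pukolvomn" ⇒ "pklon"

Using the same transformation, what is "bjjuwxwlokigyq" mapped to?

What's happening: keep every other character starting from the first (positions 1st, 3rd, 5th, ...).
For "bjjuwxwlokigyq" the result is "bjwwoiy".

bjwwoiy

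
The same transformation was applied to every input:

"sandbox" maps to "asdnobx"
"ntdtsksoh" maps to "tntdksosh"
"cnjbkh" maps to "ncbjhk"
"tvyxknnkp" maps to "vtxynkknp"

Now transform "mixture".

Rule — swap each adjacent pair of characters (1↔2, 3↔4, ...).
On "mixture" that produces "imtxrue".

imtxrue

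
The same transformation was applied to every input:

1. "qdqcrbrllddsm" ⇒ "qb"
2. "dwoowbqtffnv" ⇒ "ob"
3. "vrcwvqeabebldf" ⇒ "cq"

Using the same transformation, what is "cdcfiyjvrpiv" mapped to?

cy

Each output is the input with this applied: keep one character in every 3, starting at position 3 (positions 3rd, 6th, 9th, ...), then delete the last 2 characters.
For "cdcfiyjvrpiv", step one produces "cyrv"; step two turns that into "cy".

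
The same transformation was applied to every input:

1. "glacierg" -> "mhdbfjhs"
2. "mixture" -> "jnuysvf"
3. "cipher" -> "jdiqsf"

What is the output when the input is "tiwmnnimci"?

The rule is to shift every letter 1 place forward in the alphabet (wrapping around), then swap each adjacent pair of characters (1↔2, 3↔4, ...).
For "tiwmnnimci", step one produces "ujxnoojndj"; step two turns that into "junxoonjjd".

junxoonjjd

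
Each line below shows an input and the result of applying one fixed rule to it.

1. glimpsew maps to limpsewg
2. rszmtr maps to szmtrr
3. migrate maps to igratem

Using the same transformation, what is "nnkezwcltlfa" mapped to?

nkezwcltlfan

Each output is the input with this applied: move the first character to the end.
For "nnkezwcltlfa" the result is "nkezwcltlfan".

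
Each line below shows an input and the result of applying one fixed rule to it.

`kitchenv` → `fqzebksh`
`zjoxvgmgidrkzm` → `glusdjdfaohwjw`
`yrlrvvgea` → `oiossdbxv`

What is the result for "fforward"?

The rule is to move the first character to the end, then shift every letter 3 places backward in the alphabet (wrapping around).
On "fforward": the first step gives "forwardf", and the second then gives "clotxoac".

clotxoac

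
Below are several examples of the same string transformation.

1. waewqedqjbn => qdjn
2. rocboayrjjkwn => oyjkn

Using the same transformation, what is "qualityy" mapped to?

Rule — keep every other character starting from the first (positions 1st, 3rd, 5th, ...), then delete the first 2 characters.
Working it through for "qualityy": intermediate "qaiy", final "iy".
(Check on "rocboayrjjkwn": → "rcoyjkn" → "oyjkn" ✓)

iy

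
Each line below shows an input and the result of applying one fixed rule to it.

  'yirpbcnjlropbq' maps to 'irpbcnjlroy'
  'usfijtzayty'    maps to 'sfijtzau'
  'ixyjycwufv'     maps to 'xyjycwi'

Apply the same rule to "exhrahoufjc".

xhrahoue

The rule is to delete the last 3 characters, then move the first character to the end.
For "exhrahoufjc", step one produces "exhrahou"; step two turns that into "xhrahoue".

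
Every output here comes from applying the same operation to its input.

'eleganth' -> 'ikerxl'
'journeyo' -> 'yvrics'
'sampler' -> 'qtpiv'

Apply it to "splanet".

perix

Each output is the input with this applied: shift every letter 4 places forward in the alphabet (wrapping around), then delete the first 2 characters.
Applying both steps to "splanet": "wtperix", then "perix".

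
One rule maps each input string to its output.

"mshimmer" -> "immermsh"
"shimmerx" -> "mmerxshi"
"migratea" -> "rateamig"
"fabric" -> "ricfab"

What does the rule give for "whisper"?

What's happening: move the first 3 characters to the end (rotate left by 3).
Applying that to "whisper" gives "sperwhi".

sperwhi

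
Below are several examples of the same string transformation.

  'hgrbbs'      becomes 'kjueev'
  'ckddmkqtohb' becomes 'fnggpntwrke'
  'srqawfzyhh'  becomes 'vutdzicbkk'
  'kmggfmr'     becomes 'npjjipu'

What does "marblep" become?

The pattern: shift every letter 3 places forward in the alphabet (wrapping around).
For "marblep" the result is "pdueohs".

pdueohs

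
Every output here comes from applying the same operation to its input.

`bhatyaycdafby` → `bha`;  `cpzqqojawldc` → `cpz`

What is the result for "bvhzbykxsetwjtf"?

bvh

The rule is to keep only the first 3 characters.
So "bvhzbykxsetwjtf" becomes "bvh".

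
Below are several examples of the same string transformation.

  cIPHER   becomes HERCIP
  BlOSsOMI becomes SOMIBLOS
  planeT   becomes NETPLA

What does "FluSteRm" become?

Looking at the pairs, the operation is to swap the front and back halves of the string, then convert every letter to uppercase.
"FluSteRm" → "TERMFLUS".
(Check on "BlOSsOMI": → "sOMIBlOS" → "SOMIBLOS" ✓)

TERMFLUS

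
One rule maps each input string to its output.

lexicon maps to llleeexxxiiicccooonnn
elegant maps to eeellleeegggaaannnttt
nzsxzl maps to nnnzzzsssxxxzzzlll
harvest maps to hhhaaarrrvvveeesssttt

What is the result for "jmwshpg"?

The pattern: repeat every character 3 times.
Doing the same to "jmwshpg": "jjjmmmwwwssshhhpppggg".

jjjmmmwwwssshhhpppggg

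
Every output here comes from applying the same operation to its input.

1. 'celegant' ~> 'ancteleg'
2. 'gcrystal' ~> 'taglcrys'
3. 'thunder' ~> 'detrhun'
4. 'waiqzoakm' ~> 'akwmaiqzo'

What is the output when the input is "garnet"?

The pattern: swap the first and last characters, then move the last 3 characters to the front (rotate right by 3).
Working it through for "garnet": intermediate "tarneg", final "negtar".
(Check on "celegant": → "teleganc" → "ancteleg" ✓)

negtar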